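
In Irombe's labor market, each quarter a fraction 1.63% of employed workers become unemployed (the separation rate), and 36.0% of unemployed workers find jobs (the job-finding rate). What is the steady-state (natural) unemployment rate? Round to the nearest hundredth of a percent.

Steady-state unemployment rate ≈ 4.33%.

At steady state the flows balance: s·E = f·U, so U/(E+U) = s/(s+f).
u* = 1.63 / (1.63 + 36.0) = 1.63 / 37.63 = 4.33%.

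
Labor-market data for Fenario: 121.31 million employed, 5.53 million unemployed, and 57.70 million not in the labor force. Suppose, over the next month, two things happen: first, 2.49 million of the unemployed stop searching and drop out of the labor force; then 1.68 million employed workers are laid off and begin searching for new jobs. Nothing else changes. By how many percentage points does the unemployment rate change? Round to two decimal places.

Initially, labor force = 121.31 + 5.53 = 126.84 million, so u = 5.53/126.84 = 4.36%.
After the first change, unemployed and labor force both fall by 2.49 → E = 121.31, U = 3.04, labor force = 124.35 million.
After the second change, employed falls and unemployed rises by 1.68; labor force unchanged → E = 119.63, U = 4.72, labor force = 124.35 million.
New unemployment rate = 4.72 / 124.35 = 3.80%.
Change = 3.80% − 4.36% = −0.56 percentage points.

The unemployment rate changes by −0.56 percentage points.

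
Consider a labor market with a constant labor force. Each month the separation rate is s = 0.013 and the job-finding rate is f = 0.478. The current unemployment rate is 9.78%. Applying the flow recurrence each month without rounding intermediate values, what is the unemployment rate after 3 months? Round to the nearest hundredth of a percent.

Unemployment rate after three months ≈ 3.59%.

With a fixed labor force, u_{t+1} = u_t + s·(1−u_t) − f·u_t = u_t·(1−s−f) + s.
Here 1−s−f = 0.509 and s = 0.013.
u_1 = 0.097800 × 0.509 + 0.013 = 0.062780.
u_2 = 0.062780 × 0.509 + 0.013 = 0.044955.
u_3 = 0.044955 × 0.509 + 0.013 = 0.035882.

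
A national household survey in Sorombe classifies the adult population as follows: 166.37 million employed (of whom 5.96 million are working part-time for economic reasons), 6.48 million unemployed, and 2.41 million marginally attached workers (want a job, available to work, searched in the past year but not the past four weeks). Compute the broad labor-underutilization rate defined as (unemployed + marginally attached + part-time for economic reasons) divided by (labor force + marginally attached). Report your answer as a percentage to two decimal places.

Broad underutilization rate ≈ 8.47%.

Labor force = 166.37 + 6.48 = 172.85 million.
Numerator = 6.48 + 2.41 + 5.96 = 14.85 million.
Denominator = 172.85 + 2.41 = 175.26 million.
Broad rate = 14.85 / 175.26 = 8.47%.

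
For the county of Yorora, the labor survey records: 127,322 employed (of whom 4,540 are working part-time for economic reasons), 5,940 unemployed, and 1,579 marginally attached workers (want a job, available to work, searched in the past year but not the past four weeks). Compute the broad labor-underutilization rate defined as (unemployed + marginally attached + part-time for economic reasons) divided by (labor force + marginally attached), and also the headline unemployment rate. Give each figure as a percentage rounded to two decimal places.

Labor force = 127,322 + 5,940 = 133,262.
Numerator = 5,940 + 1,579 + 4,540 = 12,059.
Denominator = 133,262 + 1,579 = 134,841.
Broad rate = 12,059 / 134,841 = 8.94%.
Headline unemployment rate = 5,940 / 133,262 = 4.46%.

Broad underutilization rate ≈ 8.94%; headline unemployment rate ≈ 4.46%.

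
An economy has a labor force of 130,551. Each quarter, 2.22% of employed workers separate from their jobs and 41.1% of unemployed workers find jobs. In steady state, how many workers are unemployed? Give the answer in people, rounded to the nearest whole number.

Steady-state unemployment rate u* = s/(s+f) = 2.22/(2.22+41.1) = 0.051247.
Unemployed = u* × labor force = 0.051247 × 130,551 ≈ 6,690.

About 6,690 are unemployed in steady state.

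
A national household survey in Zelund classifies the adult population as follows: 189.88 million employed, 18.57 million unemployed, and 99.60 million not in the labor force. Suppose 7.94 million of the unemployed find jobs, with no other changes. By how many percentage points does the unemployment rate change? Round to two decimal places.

Initially, labor force = 189.88 + 18.57 = 208.45 million, so u = 18.57/208.45 = 8.91%.
After the change, unemployed falls and employed rises by 7.94; labor force unchanged → E = 197.82, U = 10.63, labor force = 208.45 million.
New unemployment rate = 10.63 / 208.45 = 5.10%.
Change = 5.10% − 8.91% = −3.81 percentage points.

The unemployment rate changes by −3.81 percentage points.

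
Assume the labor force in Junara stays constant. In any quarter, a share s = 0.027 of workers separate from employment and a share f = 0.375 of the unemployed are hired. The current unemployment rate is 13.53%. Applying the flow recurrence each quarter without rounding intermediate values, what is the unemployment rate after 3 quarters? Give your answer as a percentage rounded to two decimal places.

With a fixed labor force, u_{t+1} = u_t + s·(1−u_t) − f·u_t = u_t·(1−s−f) + s.
Here 1−s−f = 0.598 and s = 0.027.
u_1 = 0.135300 × 0.598 + 0.027 = 0.107909.
u_2 = 0.107909 × 0.598 + 0.027 = 0.091530.
u_3 = 0.091530 × 0.598 + 0.027 = 0.081735.

Unemployment rate after three quarters ≈ 8.17%.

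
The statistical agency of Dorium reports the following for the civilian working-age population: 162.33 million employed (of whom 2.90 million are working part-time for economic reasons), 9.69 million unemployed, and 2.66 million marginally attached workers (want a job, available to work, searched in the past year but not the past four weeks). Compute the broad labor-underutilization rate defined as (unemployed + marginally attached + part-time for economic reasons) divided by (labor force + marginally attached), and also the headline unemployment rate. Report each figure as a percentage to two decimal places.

Labor force = 162.33 + 9.69 = 172.02 million.
Numerator = 9.69 + 2.66 + 2.90 = 15.25 million.
Denominator = 172.02 + 2.66 = 174.68 million.
Broad rate = 15.25 / 174.68 = 8.73%.
Headline unemployment rate = 9.69 / 172.02 = 5.63%.

Broad underutilization rate ≈ 8.73%; headline unemployment rate ≈ 5.63%.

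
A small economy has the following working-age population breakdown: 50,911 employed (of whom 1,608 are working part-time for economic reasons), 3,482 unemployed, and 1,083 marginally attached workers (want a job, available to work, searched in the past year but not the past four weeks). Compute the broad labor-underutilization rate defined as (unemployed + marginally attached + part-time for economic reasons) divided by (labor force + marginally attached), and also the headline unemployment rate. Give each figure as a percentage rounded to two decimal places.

Broad underutilization rate ≈ 11.13%; headline unemployment rate ≈ 6.40%.

Labor force = 50,911 + 3,482 = 54,393.
Numerator = 3,482 + 1,083 + 1,608 = 6,173.
Denominator = 54,393 + 1,083 = 55,476.
Broad rate = 6,173 / 55,476 = 11.13%.
Headline unemployment rate = 3,482 / 54,393 = 6.40%.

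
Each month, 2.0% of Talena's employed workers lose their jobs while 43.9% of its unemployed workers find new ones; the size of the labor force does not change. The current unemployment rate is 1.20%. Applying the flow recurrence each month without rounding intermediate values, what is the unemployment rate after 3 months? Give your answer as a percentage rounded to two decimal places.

Unemployment rate after three months ≈ 3.86%.

With a fixed labor force, u_{t+1} = u_t + s·(1−u_t) − f·u_t = u_t·(1−s−f) + s.
Here 1−s−f = 0.541 and s = 0.020.
u_1 = 0.012000 × 0.541 + 0.020 = 0.026492.
u_2 = 0.026492 × 0.541 + 0.020 = 0.034332.
u_3 = 0.034332 × 0.541 + 0.020 = 0.038574.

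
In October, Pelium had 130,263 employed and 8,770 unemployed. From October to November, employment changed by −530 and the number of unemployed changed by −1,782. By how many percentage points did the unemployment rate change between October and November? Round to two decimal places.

The unemployment rate changed by −1.20 percentage points.

October: labor force = 130,263 + 8,770 = 139,033; u = 8,770/139,033 = 6.31%.
November: labor force = 129,733 + 6,988 = 136,721; u = 6,988/136,721 = 5.11%.
Change = 5.11% − 6.31% = −1.20 pp.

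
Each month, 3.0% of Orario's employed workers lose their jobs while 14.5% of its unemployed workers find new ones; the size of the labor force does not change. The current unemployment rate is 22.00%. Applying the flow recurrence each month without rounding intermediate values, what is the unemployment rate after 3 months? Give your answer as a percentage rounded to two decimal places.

Unemployment rate after three months ≈ 19.87%.

With a fixed labor force, u_{t+1} = u_t + s·(1−u_t) − f·u_t = u_t·(1−s−f) + s.
Here 1−s−f = 0.825 and s = 0.030.
u_1 = 0.220000 × 0.825 + 0.030 = 0.211500.
u_2 = 0.211500 × 0.825 + 0.030 = 0.204487.
u_3 = 0.204487 × 0.825 + 0.030 = 0.198702.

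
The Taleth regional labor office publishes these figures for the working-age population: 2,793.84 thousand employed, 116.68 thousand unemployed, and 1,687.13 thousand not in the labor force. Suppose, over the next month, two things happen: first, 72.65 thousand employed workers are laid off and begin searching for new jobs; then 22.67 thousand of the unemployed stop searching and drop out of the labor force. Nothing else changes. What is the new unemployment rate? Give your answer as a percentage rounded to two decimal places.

New unemployment rate ≈ 5.77%.

Initially, labor force = 2,793.84 + 116.68 = 2,910.52 thousand, so u = 116.68/2,910.52 = 4.01%.
After the first change, employed falls and unemployed rises by 72.65; labor force unchanged → E = 2,721.19, U = 189.33, labor force = 2,910.52 thousand.
After the second change, unemployed and labor force both fall by 22.67 → E = 2,721.19, U = 166.66, labor force = 2,887.85 thousand.
New unemployment rate = 166.66 / 2,887.85 = 5.77%.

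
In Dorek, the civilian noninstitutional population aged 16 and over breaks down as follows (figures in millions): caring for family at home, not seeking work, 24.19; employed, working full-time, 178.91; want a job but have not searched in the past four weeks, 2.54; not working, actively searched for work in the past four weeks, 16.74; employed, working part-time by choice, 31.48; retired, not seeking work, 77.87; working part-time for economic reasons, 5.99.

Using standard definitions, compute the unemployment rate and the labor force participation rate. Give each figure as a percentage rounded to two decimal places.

Unemployment rate ≈ 7.18%; labor force participation rate ≈ 69.03%.

Employed = 178.91 + 31.48 + 5.99 = 216.38 million (anyone who worked, including part-time for economic reasons, counts as employed).
Unemployed = 16.74 million.
Labor force = 216.38 + 16.74 = 233.12 million.
Not in labor force = 24.19 + 2.54 + 77.87 = 104.60 million (those not working and not actively searching are outside the labor force — including those who want a job but have given up searching).
Civilian working-age population = 233.12 + 104.60 = 337.72 million.
Unemployment rate = 16.74 / 233.12 = 7.18%.
Labor force participation rate = 233.12 / 337.72 = 69.03%.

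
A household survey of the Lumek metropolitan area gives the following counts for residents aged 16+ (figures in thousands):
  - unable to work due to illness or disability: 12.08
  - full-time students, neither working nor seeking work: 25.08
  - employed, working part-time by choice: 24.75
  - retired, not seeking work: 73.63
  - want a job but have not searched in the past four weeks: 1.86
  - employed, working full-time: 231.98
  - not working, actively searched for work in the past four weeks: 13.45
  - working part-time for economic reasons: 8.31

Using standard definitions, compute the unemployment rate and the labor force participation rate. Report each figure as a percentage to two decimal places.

Employed = 24.75 + 231.98 + 8.31 = 265.04 thousand (anyone who worked, including part-time for economic reasons, counts as employed).
Unemployed = 13.45 thousand.
Labor force = 265.04 + 13.45 = 278.49 thousand.
Not in labor force = 12.08 + 25.08 + 73.63 + 1.86 = 112.65 thousand (those not working and not actively searching are outside the labor force — including those who want a job but have given up searching).
Civilian working-age population = 278.49 + 112.65 = 391.14 thousand.
Unemployment rate = 13.45 / 278.49 = 4.83%.
Labor force participation rate = 278.49 / 391.14 = 71.20%.

Unemployment rate ≈ 4.83%; labor force participation rate ≈ 71.20%.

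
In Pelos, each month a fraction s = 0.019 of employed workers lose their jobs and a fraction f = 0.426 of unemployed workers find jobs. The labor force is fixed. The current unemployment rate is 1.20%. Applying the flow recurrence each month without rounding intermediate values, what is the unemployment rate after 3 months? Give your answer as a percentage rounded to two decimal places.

Unemployment rate after three months ≈ 3.74%.

With a fixed labor force, u_{t+1} = u_t + s·(1−u_t) − f·u_t = u_t·(1−s−f) + s.
Here 1−s−f = 0.555 and s = 0.019.
u_1 = 0.012000 × 0.555 + 0.019 = 0.025660.
u_2 = 0.025660 × 0.555 + 0.019 = 0.033241.
u_3 = 0.033241 × 0.555 + 0.019 = 0.037449.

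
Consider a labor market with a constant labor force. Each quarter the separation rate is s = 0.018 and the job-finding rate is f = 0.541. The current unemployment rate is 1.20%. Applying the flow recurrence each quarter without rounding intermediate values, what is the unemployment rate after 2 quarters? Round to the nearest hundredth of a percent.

Unemployment rate after two quarters ≈ 2.83%.

With a fixed labor force, u_{t+1} = u_t + s·(1−u_t) − f·u_t = u_t·(1−s−f) + s.
Here 1−s−f = 0.441 and s = 0.018.
u_1 = 0.012000 × 0.441 + 0.018 = 0.023292.
u_2 = 0.023292 × 0.441 + 0.018 = 0.028272.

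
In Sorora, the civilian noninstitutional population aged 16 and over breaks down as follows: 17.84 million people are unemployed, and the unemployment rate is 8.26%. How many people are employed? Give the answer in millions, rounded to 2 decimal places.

Labor force = U / u = 17.84 / 0.0826 ≈ 215.98 million.
Employed = labor force − unemployed = 215.98 − 17.84 = 198.14 million.

About 198.14 million are employed.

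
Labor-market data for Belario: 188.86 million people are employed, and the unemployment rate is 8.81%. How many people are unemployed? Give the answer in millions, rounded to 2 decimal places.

About 18.25 million are unemployed.

Let U be the number unemployed. The labor force is E + U, and U/(E+U) = 0.0881.
So U = 0.0881 × 188.86 / (1 − 0.0881) = 16.6386 / 0.9119 ≈ 18.25 million.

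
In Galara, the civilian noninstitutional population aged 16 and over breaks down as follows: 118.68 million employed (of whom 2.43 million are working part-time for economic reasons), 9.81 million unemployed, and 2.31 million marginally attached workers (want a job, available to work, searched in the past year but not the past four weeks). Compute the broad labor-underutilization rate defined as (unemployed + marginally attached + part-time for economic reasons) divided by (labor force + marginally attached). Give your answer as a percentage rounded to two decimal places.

Labor force = 118.68 + 9.81 = 128.49 million.
Numerator = 9.81 + 2.31 + 2.43 = 14.55 million.
Denominator = 128.49 + 2.31 = 130.80 million.
Broad rate = 14.55 / 130.80 = 11.12%.

Broad underutilization rate ≈ 11.12%.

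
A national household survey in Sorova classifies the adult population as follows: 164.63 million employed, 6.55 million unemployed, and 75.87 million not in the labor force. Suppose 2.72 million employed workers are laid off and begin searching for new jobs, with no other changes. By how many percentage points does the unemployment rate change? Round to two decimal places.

The unemployment rate changes by +1.59 percentage points.

Initially, labor force = 164.63 + 6.55 = 171.18 million, so u = 6.55/171.18 = 3.83%.
After the change, employed falls and unemployed rises by 2.72; labor force unchanged → E = 161.91, U = 9.27, labor force = 171.18 million.
New unemployment rate = 9.27 / 171.18 = 5.42%.
Change = 5.42% − 3.83% = +1.59 percentage points.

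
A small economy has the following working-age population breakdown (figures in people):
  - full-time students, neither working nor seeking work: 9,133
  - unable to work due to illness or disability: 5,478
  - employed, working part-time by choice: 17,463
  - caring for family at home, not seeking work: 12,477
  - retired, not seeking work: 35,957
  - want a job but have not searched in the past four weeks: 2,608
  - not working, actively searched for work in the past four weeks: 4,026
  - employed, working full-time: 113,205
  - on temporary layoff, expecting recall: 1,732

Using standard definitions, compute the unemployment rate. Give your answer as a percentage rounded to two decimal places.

Employed = 17,463 + 113,205 = 130,668.
Unemployed = 4,026 + 1,732 = 5,758 (jobless and actively searching, or on temporary layoff).
Labor force = 130,668 + 5,758 = 136,426.
Unemployment rate = 5,758 / 136,426 = 4.22%.

Unemployment rate ≈ 4.22%.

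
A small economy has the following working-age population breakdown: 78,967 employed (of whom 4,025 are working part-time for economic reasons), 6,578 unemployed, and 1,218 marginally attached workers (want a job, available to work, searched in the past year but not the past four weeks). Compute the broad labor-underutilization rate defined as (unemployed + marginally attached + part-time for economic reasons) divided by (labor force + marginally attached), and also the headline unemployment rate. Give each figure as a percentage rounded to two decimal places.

Broad underutilization rate ≈ 13.62%; headline unemployment rate ≈ 7.69%.

Labor force = 78,967 + 6,578 = 85,545.
Numerator = 6,578 + 1,218 + 4,025 = 11,821.
Denominator = 85,545 + 1,218 = 86,763.
Broad rate = 11,821 / 86,763 = 13.62%.
Headline unemployment rate = 6,578 / 85,545 = 7.69%.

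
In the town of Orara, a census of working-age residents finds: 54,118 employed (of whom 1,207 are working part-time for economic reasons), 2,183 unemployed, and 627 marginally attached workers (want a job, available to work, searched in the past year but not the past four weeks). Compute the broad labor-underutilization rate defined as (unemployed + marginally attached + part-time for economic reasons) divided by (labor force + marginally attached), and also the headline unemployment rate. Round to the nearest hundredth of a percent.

Broad underutilization rate ≈ 7.06%; headline unemployment rate ≈ 3.88%.

Labor force = 54,118 + 2,183 = 56,301.
Numerator = 2,183 + 627 + 1,207 = 4,017.
Denominator = 56,301 + 627 = 56,928.
Broad rate = 4,017 / 56,928 = 7.06%.
Headline unemployment rate = 2,183 / 56,301 = 3.88%.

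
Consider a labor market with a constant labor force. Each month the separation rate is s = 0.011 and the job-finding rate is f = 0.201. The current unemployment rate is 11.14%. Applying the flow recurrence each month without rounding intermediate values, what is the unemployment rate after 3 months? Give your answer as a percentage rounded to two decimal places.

Unemployment rate after three months ≈ 8.10%.

With a fixed labor force, u_{t+1} = u_t + s·(1−u_t) − f·u_t = u_t·(1−s−f) + s.
Here 1−s−f = 0.788 and s = 0.011.
u_1 = 0.111400 × 0.788 + 0.011 = 0.098783.
u_2 = 0.098783 × 0.788 + 0.011 = 0.088841.
u_3 = 0.088841 × 0.788 + 0.011 = 0.081007.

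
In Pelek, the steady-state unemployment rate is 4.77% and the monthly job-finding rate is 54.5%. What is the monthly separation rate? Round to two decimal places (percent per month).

From u* = s/(s+f): s = u·f/(1−u).
s = 0.0477 × 54.5 / (1 − 0.0477) = 2.5996 / 0.9523 ≈ 2.73% per month.

Separation rate ≈ 2.73% per month.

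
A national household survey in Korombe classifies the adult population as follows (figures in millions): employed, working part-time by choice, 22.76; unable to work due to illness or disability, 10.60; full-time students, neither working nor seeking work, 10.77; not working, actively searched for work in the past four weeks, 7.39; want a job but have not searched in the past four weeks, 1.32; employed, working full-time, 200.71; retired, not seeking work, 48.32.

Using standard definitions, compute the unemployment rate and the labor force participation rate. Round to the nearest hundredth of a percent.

Employed = 22.76 + 200.71 = 223.47 million.
Unemployed = 7.39 million.
Labor force = 223.47 + 7.39 = 230.86 million.
Not in labor force = 10.60 + 10.77 + 1.32 + 48.32 = 71.01 million (those not working and not actively searching are outside the labor force — including those who want a job but have given up searching).
Civilian working-age population = 230.86 + 71.01 = 301.87 million.
Unemployment rate = 7.39 / 230.86 = 3.20%.
Labor force participation rate = 230.86 / 301.87 = 76.48%.

Unemployment rate ≈ 3.20%; labor force participation rate ≈ 76.48%.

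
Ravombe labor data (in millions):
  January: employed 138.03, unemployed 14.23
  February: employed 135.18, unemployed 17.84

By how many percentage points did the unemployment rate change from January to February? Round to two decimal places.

January: labor force = 138.03 + 14.23 = 152.26; u = 14.23/152.26 = 9.35%.
February: labor force = 135.18 + 17.84 = 153.02; u = 17.84/153.02 = 11.66%.
Change = 11.66% − 9.35% = +2.31 pp.

The unemployment rate changed by +2.31 percentage points.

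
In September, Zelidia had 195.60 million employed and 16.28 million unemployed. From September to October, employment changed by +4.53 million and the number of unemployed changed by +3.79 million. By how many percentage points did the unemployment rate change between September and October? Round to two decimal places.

The unemployment rate changed by +1.43 percentage points.

September: labor force = 195.60 + 16.28 = 211.88; u = 16.28/211.88 = 7.68%.
October: labor force = 200.13 + 20.07 = 220.20; u = 20.07/220.20 = 9.11%.
Change = 9.11% − 7.68% = +1.43 pp.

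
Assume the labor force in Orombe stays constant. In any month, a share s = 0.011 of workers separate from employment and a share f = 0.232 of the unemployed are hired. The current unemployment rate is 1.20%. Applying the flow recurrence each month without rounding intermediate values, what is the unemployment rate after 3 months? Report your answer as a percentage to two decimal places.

Unemployment rate after three months ≈ 3.08%.

With a fixed labor force, u_{t+1} = u_t + s·(1−u_t) − f·u_t = u_t·(1−s−f) + s.
Here 1−s−f = 0.757 and s = 0.011.
u_1 = 0.012000 × 0.757 + 0.011 = 0.020084.
u_2 = 0.020084 × 0.757 + 0.011 = 0.026204.
u_3 = 0.026204 × 0.757 + 0.011 = 0.030836.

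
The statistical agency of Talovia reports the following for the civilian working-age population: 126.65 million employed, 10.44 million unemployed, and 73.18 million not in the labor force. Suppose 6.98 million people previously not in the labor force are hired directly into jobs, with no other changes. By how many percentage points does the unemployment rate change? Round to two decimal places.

Initially, labor force = 126.65 + 10.44 = 137.09 million, so u = 10.44/137.09 = 7.62%.
After the change, employed and labor force both rise by 6.98; unemployed unchanged → E = 133.63, U = 10.44, labor force = 144.07 million.
New unemployment rate = 10.44 / 144.07 = 7.25%.
Change = 7.25% − 7.62% = −0.37 percentage points.

The unemployment rate changes by −0.37 percentage points.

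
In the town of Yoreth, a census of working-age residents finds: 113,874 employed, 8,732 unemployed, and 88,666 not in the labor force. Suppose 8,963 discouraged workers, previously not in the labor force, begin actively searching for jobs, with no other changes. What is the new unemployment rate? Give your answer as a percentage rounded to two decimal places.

New unemployment rate ≈ 13.45%.

Initially, labor force = 113,874 + 8,732 = 122,606, so u = 8,732/122,606 = 7.12%.
After the change, unemployed and labor force both rise by 8,963 → E = 113,874, U = 17,695, labor force = 131,569.
New unemployment rate = 17,695 / 131,569 = 13.45%.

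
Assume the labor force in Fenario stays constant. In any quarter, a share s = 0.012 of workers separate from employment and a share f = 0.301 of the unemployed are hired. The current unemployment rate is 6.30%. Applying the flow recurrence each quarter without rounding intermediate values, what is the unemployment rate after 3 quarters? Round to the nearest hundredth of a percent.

Unemployment rate after three quarters ≈ 4.63%.

With a fixed labor force, u_{t+1} = u_t + s·(1−u_t) − f·u_t = u_t·(1−s−f) + s.
Here 1−s−f = 0.687 and s = 0.012.
u_1 = 0.063000 × 0.687 + 0.012 = 0.055281.
u_2 = 0.055281 × 0.687 + 0.012 = 0.049978.
u_3 = 0.049978 × 0.687 + 0.012 = 0.046335.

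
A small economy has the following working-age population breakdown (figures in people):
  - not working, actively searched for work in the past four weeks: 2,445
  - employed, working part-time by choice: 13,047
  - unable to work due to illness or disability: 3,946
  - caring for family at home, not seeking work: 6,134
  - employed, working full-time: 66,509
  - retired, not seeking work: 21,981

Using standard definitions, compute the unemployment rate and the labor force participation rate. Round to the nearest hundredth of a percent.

Unemployment rate ≈ 2.98%; labor force participation rate ≈ 71.89%.

Employed = 13,047 + 66,509 = 79,556.
Unemployed = 2,445.
Labor force = 79,556 + 2,445 = 82,001.
Not in labor force = 3,946 + 6,134 + 21,981 = 32,061 (those not working and not actively searching are outside the labor force).
Civilian working-age population = 82,001 + 32,061 = 114,062.
Unemployment rate = 2,445 / 82,001 = 2.98%.
Labor force participation rate = 82,001 / 114,062 = 71.89%.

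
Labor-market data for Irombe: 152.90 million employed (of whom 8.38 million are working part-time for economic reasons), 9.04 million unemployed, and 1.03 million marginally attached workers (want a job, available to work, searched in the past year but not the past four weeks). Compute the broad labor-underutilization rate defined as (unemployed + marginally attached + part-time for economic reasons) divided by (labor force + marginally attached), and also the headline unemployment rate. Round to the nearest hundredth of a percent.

Broad underutilization rate ≈ 11.32%; headline unemployment rate ≈ 5.58%.

Labor force = 152.90 + 9.04 = 161.94 million.
Numerator = 9.04 + 1.03 + 8.38 = 18.45 million.
Denominator = 161.94 + 1.03 = 162.97 million.
Broad rate = 18.45 / 162.97 = 11.32%.
Headline unemployment rate = 9.04 / 161.94 = 5.58%.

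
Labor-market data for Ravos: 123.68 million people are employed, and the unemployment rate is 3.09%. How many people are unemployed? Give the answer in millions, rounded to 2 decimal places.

About 3.94 million are unemployed.

Let U be the number unemployed. The labor force is E + U, and U/(E+U) = 0.0309.
So U = 0.0309 × 123.68 / (1 − 0.0309) = 3.8217 / 0.9691 ≈ 3.94 million.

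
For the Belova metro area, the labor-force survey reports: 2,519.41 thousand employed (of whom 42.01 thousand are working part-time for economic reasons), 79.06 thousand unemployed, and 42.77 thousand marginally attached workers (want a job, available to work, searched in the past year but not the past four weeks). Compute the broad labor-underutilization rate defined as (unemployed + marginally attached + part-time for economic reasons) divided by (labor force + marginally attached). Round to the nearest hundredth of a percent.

Broad underutilization rate ≈ 6.20%.

Labor force = 2,519.41 + 79.06 = 2,598.47 thousand.
Numerator = 79.06 + 42.77 + 42.01 = 163.84 thousand.
Denominator = 2,598.47 + 42.77 = 2,641.24 thousand.
Broad rate = 163.84 / 2,641.24 = 6.20%.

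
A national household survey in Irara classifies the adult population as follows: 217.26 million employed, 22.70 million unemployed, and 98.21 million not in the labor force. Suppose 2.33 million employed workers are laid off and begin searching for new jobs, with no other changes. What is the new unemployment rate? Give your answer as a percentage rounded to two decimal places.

New unemployment rate ≈ 10.43%.

Initially, labor force = 217.26 + 22.70 = 239.96 million, so u = 22.70/239.96 = 9.46%.
After the change, employed falls and unemployed rises by 2.33; labor force unchanged → E = 214.93, U = 25.03, labor force = 239.96 million.
New unemployment rate = 25.03 / 239.96 = 10.43%.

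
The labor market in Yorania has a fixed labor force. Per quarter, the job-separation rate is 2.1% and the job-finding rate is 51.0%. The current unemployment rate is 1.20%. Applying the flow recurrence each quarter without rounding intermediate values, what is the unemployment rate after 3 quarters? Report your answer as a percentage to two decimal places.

Unemployment rate after three quarters ≈ 3.67%.

With a fixed labor force, u_{t+1} = u_t + s·(1−u_t) − f·u_t = u_t·(1−s−f) + s.
Here 1−s−f = 0.469 and s = 0.021.
u_1 = 0.012000 × 0.469 + 0.021 = 0.026628.
u_2 = 0.026628 × 0.469 + 0.021 = 0.033489.
u_3 = 0.033489 × 0.469 + 0.021 = 0.036706.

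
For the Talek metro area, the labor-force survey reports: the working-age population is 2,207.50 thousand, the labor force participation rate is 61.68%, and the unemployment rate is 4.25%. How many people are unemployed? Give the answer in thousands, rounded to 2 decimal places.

Labor force = 0.6168 × 2,207.50 = 1,361.59 thousand.
Unemployed = 0.0425 × 1,361.59 ≈ 57.87 thousand.

About 57.87 thousand are unemployed.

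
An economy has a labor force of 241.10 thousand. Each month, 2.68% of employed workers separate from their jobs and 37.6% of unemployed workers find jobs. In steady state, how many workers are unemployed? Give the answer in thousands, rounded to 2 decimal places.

About 16.04 thousand are unemployed in steady state.

Steady-state unemployment rate u* = s/(s+f) = 2.68/(2.68+37.6) = 0.066534.
Unemployed = u* × labor force = 0.066534 × 241.10 ≈ 16.04 thousand.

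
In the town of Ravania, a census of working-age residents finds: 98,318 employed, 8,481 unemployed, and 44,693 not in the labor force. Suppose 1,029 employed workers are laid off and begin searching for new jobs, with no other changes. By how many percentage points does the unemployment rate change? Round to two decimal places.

Initially, labor force = 98,318 + 8,481 = 106,799, so u = 8,481/106,799 = 7.94%.
After the change, employed falls and unemployed rises by 1,029; labor force unchanged → E = 97,289, U = 9,510, labor force = 106,799.
New unemployment rate = 9,510 / 106,799 = 8.90%.
Change = 8.90% − 7.94% = +0.96 percentage points.

The unemployment rate changes by +0.96 percentage points.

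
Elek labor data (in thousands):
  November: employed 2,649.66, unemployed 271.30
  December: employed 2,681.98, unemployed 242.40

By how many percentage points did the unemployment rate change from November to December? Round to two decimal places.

The unemployment rate changed by −1.00 percentage points.

November: labor force = 2,649.66 + 271.30 = 2,920.96; u = 271.30/2,920.96 = 9.29%.
December: labor force = 2,681.98 + 242.40 = 2,924.38; u = 242.40/2,924.38 = 8.29%.
Change = 8.29% − 9.29% = −1.00 pp.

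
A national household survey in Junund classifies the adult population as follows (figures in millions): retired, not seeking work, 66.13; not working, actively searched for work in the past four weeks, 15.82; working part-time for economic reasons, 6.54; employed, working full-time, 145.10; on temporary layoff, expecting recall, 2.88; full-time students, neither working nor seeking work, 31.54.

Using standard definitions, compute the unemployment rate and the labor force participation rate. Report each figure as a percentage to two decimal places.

Unemployment rate ≈ 10.98%; labor force participation rate ≈ 63.56%.

Employed = 6.54 + 145.10 = 151.64 million (anyone who worked, including part-time for economic reasons, counts as employed).
Unemployed = 15.82 + 2.88 = 18.70 million (jobless and actively searching, or on temporary layoff).
Labor force = 151.64 + 18.70 = 170.34 million.
Not in labor force = 66.13 + 31.54 = 97.67 million (those not working and not actively searching are outside the labor force).
Civilian working-age population = 170.34 + 97.67 = 268.01 million.
Unemployment rate = 18.70 / 170.34 = 10.98%.
Labor force participation rate = 170.34 / 268.01 = 63.56%.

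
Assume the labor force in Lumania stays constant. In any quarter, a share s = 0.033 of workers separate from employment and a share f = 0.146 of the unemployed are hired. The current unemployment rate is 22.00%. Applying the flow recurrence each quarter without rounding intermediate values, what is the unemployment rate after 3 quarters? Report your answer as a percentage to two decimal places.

Unemployment rate after three quarters ≈ 20.41%.

With a fixed labor force, u_{t+1} = u_t + s·(1−u_t) − f·u_t = u_t·(1−s−f) + s.
Here 1−s−f = 0.821 and s = 0.033.
u_1 = 0.220000 × 0.821 + 0.033 = 0.213620.
u_2 = 0.213620 × 0.821 + 0.033 = 0.208382.
u_3 = 0.208382 × 0.821 + 0.033 = 0.204082.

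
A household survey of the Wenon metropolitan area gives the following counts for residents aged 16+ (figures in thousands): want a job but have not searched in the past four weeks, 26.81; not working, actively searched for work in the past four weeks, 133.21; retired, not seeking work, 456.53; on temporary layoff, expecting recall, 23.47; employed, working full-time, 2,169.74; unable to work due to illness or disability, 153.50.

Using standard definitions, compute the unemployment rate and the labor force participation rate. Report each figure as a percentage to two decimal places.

Unemployment rate ≈ 6.73%; labor force participation rate ≈ 78.51%.

Employed = 2,169.74 thousand.
Unemployed = 133.21 + 23.47 = 156.68 thousand (jobless and actively searching, or on temporary layoff).
Labor force = 2,169.74 + 156.68 = 2,326.42 thousand.
Not in labor force = 26.81 + 456.53 + 153.50 = 636.84 thousand (those not working and not actively searching are outside the labor force — including those who want a job but have given up searching).
Civilian working-age population = 2,326.42 + 636.84 = 2,963.26 thousand.
Unemployment rate = 156.68 / 2,326.42 = 6.73%.
Labor force participation rate = 2,326.42 / 2,963.26 = 78.51%.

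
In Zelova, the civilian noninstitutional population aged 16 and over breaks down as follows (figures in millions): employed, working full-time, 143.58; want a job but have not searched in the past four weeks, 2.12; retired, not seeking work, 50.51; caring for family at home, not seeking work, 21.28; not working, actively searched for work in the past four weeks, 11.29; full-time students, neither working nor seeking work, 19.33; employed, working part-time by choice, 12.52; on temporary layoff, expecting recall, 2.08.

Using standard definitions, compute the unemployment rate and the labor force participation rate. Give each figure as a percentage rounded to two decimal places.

Unemployment rate ≈ 7.89%; labor force participation rate ≈ 64.51%.

Employed = 143.58 + 12.52 = 156.10 million.
Unemployed = 11.29 + 2.08 = 13.37 million (jobless and actively searching, or on temporary layoff).
Labor force = 156.10 + 13.37 = 169.47 million.
Not in labor force = 2.12 + 50.51 + 21.28 + 19.33 = 93.24 million (those not working and not actively searching are outside the labor force — including those who want a job but have given up searching).
Civilian working-age population = 169.47 + 93.24 = 262.71 million.
Unemployment rate = 13.37 / 169.47 = 7.89%.
Labor force participation rate = 169.47 / 262.71 = 64.51%.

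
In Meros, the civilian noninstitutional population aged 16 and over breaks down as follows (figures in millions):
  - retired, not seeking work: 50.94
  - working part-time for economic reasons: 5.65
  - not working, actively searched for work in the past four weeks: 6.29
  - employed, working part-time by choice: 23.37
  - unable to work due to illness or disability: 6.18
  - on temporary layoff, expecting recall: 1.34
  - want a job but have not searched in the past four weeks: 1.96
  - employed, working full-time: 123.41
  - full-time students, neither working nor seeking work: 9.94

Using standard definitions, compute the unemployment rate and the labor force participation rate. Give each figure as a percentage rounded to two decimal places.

Unemployment rate ≈ 4.77%; labor force participation rate ≈ 69.87%.

Employed = 5.65 + 23.37 + 123.41 = 152.43 million (anyone who worked, including part-time for economic reasons, counts as employed).
Unemployed = 6.29 + 1.34 = 7.63 million (jobless and actively searching, or on temporary layoff).
Labor force = 152.43 + 7.63 = 160.06 million.
Not in labor force = 50.94 + 6.18 + 1.96 + 9.94 = 69.02 million (those not working and not actively searching are outside the labor force — including those who want a job but have given up searching).
Civilian working-age population = 160.06 + 69.02 = 229.08 million.
Unemployment rate = 7.63 / 160.06 = 4.77%.
Labor force participation rate = 160.06 / 229.08 = 69.87%.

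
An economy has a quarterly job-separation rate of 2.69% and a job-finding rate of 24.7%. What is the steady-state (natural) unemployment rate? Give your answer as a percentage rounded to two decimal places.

Steady-state unemployment rate ≈ 9.82%.

At steady state the flows balance: s·E = f·U, so U/(E+U) = s/(s+f).
u* = 2.69 / (2.69 + 24.7) = 2.69 / 27.39 = 9.82%.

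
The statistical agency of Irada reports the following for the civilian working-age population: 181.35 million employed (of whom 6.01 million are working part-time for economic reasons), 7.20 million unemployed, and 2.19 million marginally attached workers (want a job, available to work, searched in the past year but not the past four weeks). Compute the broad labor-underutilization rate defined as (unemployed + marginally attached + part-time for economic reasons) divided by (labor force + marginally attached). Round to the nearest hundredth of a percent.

Broad underutilization rate ≈ 8.07%.

Labor force = 181.35 + 7.20 = 188.55 million.
Numerator = 7.20 + 2.19 + 6.01 = 15.40 million.
Denominator = 188.55 + 2.19 = 190.74 million.
Broad rate = 15.40 / 190.74 = 8.07%.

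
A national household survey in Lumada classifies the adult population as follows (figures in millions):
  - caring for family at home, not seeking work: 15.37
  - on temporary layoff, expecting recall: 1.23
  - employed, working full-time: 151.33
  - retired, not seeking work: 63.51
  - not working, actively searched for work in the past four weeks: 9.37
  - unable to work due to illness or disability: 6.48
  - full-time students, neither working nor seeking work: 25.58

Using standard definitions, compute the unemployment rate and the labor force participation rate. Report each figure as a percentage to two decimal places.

Employed = 151.33 million.
Unemployed = 1.23 + 9.37 = 10.60 million (jobless and actively searching, or on temporary layoff).
Labor force = 151.33 + 10.60 = 161.93 million.
Not in labor force = 15.37 + 63.51 + 6.48 + 25.58 = 110.94 million (those not working and not actively searching are outside the labor force).
Civilian working-age population = 161.93 + 110.94 = 272.87 million.
Unemployment rate = 10.60 / 161.93 = 6.55%.
Labor force participation rate = 161.93 / 272.87 = 59.34%.

Unemployment rate ≈ 6.55%; labor force participation rate ≈ 59.34%.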